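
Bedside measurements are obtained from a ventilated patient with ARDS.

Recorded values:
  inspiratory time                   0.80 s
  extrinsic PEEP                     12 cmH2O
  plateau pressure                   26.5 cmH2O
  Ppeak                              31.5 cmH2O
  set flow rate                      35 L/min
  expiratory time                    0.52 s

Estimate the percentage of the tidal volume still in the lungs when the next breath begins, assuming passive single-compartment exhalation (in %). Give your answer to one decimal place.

15.2

Flow: 35 L/min ÷ 60 = 0.5833 L/s.
Vt = flow × Ti = 0.5833 L/s × 0.80 s × 1000 mL/L = 466.64 mL.
R = (PIP − Pplat)/V̇ = (31.5 − 26.5) / 0.5833 = 5.0/0.5833 = 8.572 cmH2O·s/L.
C = Vt/(Pplat − PEEP) = 466.64 / (26.5 − 12) = 466.64/14.5 = 32.182 mL/cmH2O.
τ = R × C = 8.572 × 0.03218 L/cmH2O = 0.2758 s.
Fraction remaining at end-expiration = e^(−Te/τ) = e^(−0.52/0.2758) = 0.1518 → 15.18%.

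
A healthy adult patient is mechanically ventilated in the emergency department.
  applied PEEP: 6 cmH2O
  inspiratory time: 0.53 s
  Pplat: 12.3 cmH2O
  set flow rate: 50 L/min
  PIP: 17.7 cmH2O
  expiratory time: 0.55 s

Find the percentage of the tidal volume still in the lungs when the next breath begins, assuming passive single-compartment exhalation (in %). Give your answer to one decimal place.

29.8

Flow: 50 L/min ÷ 60 = 0.8333 L/s.
Vt = flow × Ti = 0.8333 L/s × 0.53 s × 1000 mL/L = 441.65 mL.
R = (PIP − Pplat)/V̇ = (17.7 − 12.3) / 0.8333 = 5.4/0.8333 = 6.48 cmH2O·s/L.
C = Vt/(Pplat − PEEP) = 441.65 / (12.3 − 6) = 441.65/6.3 = 70.103 mL/cmH2O.
τ = R × C = 6.48 × 0.0701 L/cmH2O = 0.4542 s.
Fraction remaining at end-expiration = e^(−Te/τ) = e^(−0.55/0.4542) = 0.2979 → 29.79%.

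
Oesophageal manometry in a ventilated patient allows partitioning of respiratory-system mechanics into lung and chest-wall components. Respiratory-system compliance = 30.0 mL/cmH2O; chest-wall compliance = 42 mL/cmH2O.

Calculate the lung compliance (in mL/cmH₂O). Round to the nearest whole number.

105

1/CL = 1/Crs − 1/Ccw.
1/CL = 1/30.0 − 1/42 = 0.009524.
CL = 105.0 mL/cmH2O.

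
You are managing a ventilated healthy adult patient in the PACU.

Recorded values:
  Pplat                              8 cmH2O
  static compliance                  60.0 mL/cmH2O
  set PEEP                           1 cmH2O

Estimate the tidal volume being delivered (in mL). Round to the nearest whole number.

420

Vt = Cstat × (Pplat − PEEP) = 60.0 × (8 − 1) = 60.0 × 7.0 = 420.0 mL.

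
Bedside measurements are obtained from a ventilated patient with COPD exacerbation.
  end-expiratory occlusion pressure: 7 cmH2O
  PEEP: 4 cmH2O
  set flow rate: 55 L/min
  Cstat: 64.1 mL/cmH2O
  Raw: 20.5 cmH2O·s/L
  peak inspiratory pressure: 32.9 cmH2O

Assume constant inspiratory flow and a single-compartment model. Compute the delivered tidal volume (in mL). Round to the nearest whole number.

Flow: 55 L/min ÷ 60 = 0.9167 L/s.
Total PEEP = 7 cmH2O (set 4 + intrinsic 3); this is the baseline alveolar pressure.
Equation of motion (constant flow): PIP = Vt/C + R·V̇ + PEEP.
Vt/C = PIP − R·V̇ − PEEP = 32.9 − 18.792 − 7 = 7.108 cmH2O.
Vt = C × 7.108 = 64.1 × 7.108 = 455.62 mL.

456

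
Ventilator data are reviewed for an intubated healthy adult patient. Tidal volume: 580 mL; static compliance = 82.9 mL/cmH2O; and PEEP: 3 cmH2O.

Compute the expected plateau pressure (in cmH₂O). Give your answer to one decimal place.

Pplat = PEEP + Vt / Cstat = 3 + 580 / 82.9 = 3 + 6.996 = 9.996 cmH2O.

10.0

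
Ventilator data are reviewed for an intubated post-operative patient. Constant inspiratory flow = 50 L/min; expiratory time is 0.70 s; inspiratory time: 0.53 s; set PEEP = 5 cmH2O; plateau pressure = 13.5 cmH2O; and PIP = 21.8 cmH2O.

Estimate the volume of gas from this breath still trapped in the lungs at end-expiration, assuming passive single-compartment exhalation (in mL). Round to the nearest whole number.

Flow: 50 L/min ÷ 60 = 0.8333 L/s.
Vt = flow × Ti = 0.8333 L/s × 0.53 s × 1000 mL/L = 441.65 mL.
R = (PIP − Pplat)/V̇ = (21.8 − 13.5) / 0.8333 = 8.3/0.8333 = 9.96 cmH2O·s/L.
C = Vt/(Pplat − PEEP) = 441.65 / (13.5 − 5) = 441.65/8.5 = 51.959 mL/cmH2O.
τ = R × C = 9.96 × 0.05196 L/cmH2O = 0.5175 s.
Fraction remaining = e^(−Te/τ) = e^(−0.70/0.5175) = 0.2586.
Trapped volume = 441.65 × 0.2586 = 114.21 mL.

114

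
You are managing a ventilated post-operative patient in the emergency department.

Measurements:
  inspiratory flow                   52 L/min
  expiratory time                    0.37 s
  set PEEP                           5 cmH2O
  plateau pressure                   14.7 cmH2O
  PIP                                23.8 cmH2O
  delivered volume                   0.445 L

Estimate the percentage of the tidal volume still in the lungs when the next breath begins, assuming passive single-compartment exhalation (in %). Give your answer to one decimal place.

46.4

Flow: 52 L/min ÷ 60 = 0.8667 L/s.
R = (PIP − Pplat)/V̇ = (23.8 − 14.7) / 0.8667 = 9.1/0.8667 = 10.5 cmH2O·s/L.
C = Vt/(Pplat − PEEP) = 445.0 / (14.7 − 5) = 445.0/9.7 = 45.876 mL/cmH2O.
τ = R × C = 10.5 × 0.04588 L/cmH2O = 0.4817 s.
Fraction remaining at end-expiration = e^(−Te/τ) = e^(−0.37/0.4817) = 0.4639 → 46.39%.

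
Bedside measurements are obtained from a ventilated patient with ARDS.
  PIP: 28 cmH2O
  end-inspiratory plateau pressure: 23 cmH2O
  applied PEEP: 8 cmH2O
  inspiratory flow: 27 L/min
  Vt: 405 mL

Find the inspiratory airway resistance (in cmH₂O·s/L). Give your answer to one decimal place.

Flow: 27 L/min ÷ 60 = 0.45 L/s.
Raw = (PIP − Pplat) / flow = (28 − 23) / 0.45 = 5.0 / 0.45 = 11.111 cmH2O·s/L.

11.1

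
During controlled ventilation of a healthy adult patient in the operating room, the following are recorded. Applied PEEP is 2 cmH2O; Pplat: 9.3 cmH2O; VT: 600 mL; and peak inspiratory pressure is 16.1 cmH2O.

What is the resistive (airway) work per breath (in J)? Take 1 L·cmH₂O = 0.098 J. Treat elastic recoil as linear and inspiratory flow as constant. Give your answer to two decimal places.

With constant inspiratory flow the resistive pressure is constant at PIP − Pplat = 16.1 − 9.3 = 6.8 cmH2O, so resistive work = 6.8 × 0.600 = 4.08 L·cmH2O.
× 0.098 J/(L·cmH2O) → 0.3998 J.

0.40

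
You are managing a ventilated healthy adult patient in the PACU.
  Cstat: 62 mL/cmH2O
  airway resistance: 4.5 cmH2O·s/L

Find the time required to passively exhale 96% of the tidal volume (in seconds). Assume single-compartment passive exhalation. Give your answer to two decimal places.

0.90

τ = R × C = 4.5 × 62 mL/cmH2O = 4.5 × 0.062 L/cmH2O = 0.279 s.
Exhaled fraction f = 1 − e^(−t/τ) → t = −τ·ln(1 − f) = −0.279·ln(0.04) = 0.8981 s.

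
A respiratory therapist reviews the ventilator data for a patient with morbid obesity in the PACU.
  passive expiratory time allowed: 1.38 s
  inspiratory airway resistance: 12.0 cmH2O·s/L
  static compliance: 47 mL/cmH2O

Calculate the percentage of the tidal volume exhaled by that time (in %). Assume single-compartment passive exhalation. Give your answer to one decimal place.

91.3

τ = R × C = 12.0 × 47 mL/cmH2O = 12.0 × 0.047 L/cmH2O = 0.564 s.
Passive exhalation: V(t)/V₀ = e^(−t/τ) = e^(−1.38/0.564) = 0.08657.
Fraction exhaled = 1 − 0.08657 = 0.9134 → 91.34%.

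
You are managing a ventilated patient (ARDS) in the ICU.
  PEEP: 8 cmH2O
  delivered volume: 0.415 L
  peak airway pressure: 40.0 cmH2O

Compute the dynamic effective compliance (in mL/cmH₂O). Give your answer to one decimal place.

Dynamic compliance = Vt / (PIP − PEEP) = 415 / (40.0 − 8) = 415 / 32.0 = 12.969 mL/cmH2O.

13.0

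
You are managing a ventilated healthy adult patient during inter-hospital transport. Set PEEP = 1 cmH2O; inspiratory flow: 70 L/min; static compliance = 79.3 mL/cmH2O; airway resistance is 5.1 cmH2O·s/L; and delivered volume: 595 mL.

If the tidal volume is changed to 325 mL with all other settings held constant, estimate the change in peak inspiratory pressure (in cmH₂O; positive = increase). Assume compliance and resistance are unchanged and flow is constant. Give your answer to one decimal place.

-3.4

PIP = Vt/C + R·V̇ + PEEP (constant-flow equation of motion).
Only the elastic term changes: ΔPIP = ΔVt / C = (325 − 595) / 79.3 = -3.405 cmH2O.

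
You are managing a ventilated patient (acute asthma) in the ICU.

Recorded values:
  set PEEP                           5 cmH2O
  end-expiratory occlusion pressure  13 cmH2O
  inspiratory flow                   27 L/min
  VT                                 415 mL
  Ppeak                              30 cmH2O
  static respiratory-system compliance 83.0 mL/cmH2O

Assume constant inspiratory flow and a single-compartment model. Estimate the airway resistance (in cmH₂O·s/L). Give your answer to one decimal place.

26.7

Flow: 27 L/min ÷ 60 = 0.45 L/s.
Total PEEP = 13 cmH2O (set 5 + intrinsic 8); this is the baseline alveolar pressure.
Equation of motion (constant flow): PIP = Vt/C + R·V̇ + PEEP.
R·V̇ = PIP − Vt/C − PEEP = 30 − 415/83.0 − 13 = 30 − 5.0 − 13 = 12.0 cmH2O.
R = 12.0 / 0.45 = 26.667 cmH2O·s/L.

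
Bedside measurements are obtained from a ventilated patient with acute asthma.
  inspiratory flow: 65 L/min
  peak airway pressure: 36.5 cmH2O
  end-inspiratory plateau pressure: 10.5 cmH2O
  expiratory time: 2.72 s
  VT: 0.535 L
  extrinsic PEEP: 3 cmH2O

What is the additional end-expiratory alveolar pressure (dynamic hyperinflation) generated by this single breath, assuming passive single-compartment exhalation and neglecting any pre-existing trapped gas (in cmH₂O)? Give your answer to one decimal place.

Flow: 65 L/min ÷ 60 = 1.0833 L/s.
R = (PIP − Pplat)/V̇ = (36.5 − 10.5) / 1.0833 = 26.0/1.0833 = 24.001 cmH2O·s/L.
C = Vt/(Pplat − PEEP) = 535.0 / (10.5 − 3) = 535.0/7.5 = 71.333 mL/cmH2O.
τ = R × C = 24.001 × 0.07133 L/cmH2O = 1.712 s.
Fraction remaining = e^(−Te/τ) = e^(−2.72/1.712) = 0.2042; trapped volume = 535.0 × 0.2042 = 109.25 mL.
Additional alveolar pressure from trapping ≈ V_trapped / C = 109.25 / 71.333 = 1.532 cmH2O.

1.5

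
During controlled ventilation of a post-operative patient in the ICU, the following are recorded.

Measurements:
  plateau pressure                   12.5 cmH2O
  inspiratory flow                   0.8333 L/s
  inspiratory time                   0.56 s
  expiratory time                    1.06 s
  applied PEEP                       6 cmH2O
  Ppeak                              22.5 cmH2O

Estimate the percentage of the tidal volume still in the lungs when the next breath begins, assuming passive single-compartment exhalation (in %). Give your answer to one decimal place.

29.2

Vt = flow × Ti = 0.8333 L/s × 0.56 s × 1000 mL/L = 466.65 mL.
R = (PIP − Pplat)/V̇ = (22.5 − 12.5) / 0.8333 = 10.0/0.8333 = 12.0 cmH2O·s/L.
C = Vt/(Pplat − PEEP) = 466.65 / (12.5 − 6) = 466.65/6.5 = 71.792 mL/cmH2O.
τ = R × C = 12.0 × 0.07179 L/cmH2O = 0.8615 s.
Fraction remaining at end-expiration = e^(−Te/τ) = e^(−1.06/0.8615) = 0.2922 → 29.22%.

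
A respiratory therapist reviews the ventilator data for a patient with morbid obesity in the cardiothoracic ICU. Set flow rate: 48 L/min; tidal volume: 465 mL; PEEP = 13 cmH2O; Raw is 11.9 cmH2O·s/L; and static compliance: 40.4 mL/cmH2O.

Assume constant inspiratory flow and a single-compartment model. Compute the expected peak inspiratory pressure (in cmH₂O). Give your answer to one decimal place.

Flow: 48 L/min ÷ 60 = 0.8 L/s.
Equation of motion (constant flow): PIP = Vt/C + R·V̇ + PEEP.
PIP = 465/40.4 + 11.9×0.8 + 13 = 11.51 + 9.52 + 13 = 34.03 cmH2O.

34.0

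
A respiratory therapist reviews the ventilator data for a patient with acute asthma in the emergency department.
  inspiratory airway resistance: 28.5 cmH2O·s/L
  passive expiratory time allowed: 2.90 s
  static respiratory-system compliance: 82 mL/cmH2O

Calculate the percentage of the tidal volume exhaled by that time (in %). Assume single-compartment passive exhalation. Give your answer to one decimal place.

τ = R × C = 28.5 × 82 mL/cmH2O = 28.5 × 0.082 L/cmH2O = 2.337 s.
Passive exhalation: V(t)/V₀ = e^(−t/τ) = e^(−2.90/2.337) = 0.2891.
Fraction exhaled = 1 − 0.2891 = 0.7109 → 71.09%.

71.1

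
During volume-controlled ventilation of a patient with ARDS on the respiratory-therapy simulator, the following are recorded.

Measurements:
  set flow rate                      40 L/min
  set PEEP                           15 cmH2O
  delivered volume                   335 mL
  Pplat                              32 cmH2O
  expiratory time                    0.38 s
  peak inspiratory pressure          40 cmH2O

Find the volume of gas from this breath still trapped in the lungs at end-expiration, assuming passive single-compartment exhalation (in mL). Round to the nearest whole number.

67

Flow: 40 L/min ÷ 60 = 0.6667 L/s.
R = (PIP − Pplat)/V̇ = (40 − 32) / 0.6667 = 8.0/0.6667 = 11.999 cmH2O·s/L.
C = Vt/(Pplat − PEEP) = 335.0 / (32 − 15) = 335.0/17.0 = 19.706 mL/cmH2O.
τ = R × C = 11.999 × 0.01971 L/cmH2O = 0.2365 s.
Fraction remaining = e^(−Te/τ) = e^(−0.38/0.2365) = 0.2005.
Trapped volume = 335.0 × 0.2005 = 67.168 mL.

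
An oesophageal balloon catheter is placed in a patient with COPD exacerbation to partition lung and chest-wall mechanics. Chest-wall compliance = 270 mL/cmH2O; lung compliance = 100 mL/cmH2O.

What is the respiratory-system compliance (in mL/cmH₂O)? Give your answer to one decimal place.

73.0

Lung and chest wall are elastances in series: 1/Crs = 1/CL + 1/Ccw.
1/Crs = 1/100 + 1/270 = 0.0137.
Crs = 72.993 mL/cmH2O.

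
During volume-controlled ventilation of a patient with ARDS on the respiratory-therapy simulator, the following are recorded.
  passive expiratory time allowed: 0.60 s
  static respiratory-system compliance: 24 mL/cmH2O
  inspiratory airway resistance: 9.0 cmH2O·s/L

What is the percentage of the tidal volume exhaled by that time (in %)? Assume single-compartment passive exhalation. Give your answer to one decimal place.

93.8

τ = R × C = 9.0 × 24 mL/cmH2O = 9.0 × 0.024 L/cmH2O = 0.216 s.
Passive exhalation: V(t)/V₀ = e^(−t/τ) = e^(−0.60/0.216) = 0.06218.
Fraction exhaled = 1 − 0.06218 = 0.9378 → 93.78%.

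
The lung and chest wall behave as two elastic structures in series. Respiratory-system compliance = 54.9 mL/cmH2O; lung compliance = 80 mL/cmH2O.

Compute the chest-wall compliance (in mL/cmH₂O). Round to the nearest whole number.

1/Ccw = 1/Crs − 1/CL.
1/Ccw = 1/54.9 − 1/80 = 0.005715.
Ccw = 174.98 mL/cmH2O.

175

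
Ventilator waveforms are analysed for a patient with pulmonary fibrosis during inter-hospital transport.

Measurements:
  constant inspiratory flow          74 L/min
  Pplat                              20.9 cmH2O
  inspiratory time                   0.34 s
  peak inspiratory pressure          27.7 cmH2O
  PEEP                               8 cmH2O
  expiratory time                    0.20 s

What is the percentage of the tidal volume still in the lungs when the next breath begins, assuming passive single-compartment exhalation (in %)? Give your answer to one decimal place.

32.8

Flow: 74 L/min ÷ 60 = 1.2333 L/s.
Vt = flow × Ti = 1.2333 L/s × 0.34 s × 1000 mL/L = 419.32 mL.
R = (PIP − Pplat)/V̇ = (27.7 − 20.9) / 1.2333 = 6.8/1.2333 = 5.514 cmH2O·s/L.
C = Vt/(Pplat − PEEP) = 419.32 / (20.9 − 8) = 419.32/12.9 = 32.505 mL/cmH2O.
τ = R × C = 5.514 × 0.03251 L/cmH2O = 0.1793 s.
Fraction remaining at end-expiration = e^(−Te/τ) = e^(−0.20/0.1793) = 0.3278 → 32.78%.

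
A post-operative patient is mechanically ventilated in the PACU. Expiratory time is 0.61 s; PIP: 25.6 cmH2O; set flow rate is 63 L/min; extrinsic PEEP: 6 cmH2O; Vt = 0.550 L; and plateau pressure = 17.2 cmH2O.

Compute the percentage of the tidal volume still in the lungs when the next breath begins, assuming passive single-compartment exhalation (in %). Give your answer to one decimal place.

21.2

Flow: 63 L/min ÷ 60 = 1.05 L/s.
R = (PIP − Pplat)/V̇ = (25.6 − 17.2) / 1.05 = 8.4/1.05 = 8.0 cmH2O·s/L.
C = Vt/(Pplat − PEEP) = 550.0 / (17.2 − 6) = 550.0/11.2 = 49.107 mL/cmH2O.
τ = R × C = 8.0 × 0.04911 L/cmH2O = 0.3929 s.
Fraction remaining at end-expiration = e^(−Te/τ) = e^(−0.61/0.3929) = 0.2117 → 21.17%.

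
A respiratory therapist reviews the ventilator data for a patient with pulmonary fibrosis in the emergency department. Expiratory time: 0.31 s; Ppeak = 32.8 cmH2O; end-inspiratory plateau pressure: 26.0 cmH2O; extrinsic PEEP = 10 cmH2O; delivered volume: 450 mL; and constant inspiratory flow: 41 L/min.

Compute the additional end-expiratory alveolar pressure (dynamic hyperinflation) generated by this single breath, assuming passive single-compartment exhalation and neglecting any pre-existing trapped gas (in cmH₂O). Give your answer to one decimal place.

Flow: 41 L/min ÷ 60 = 0.6833 L/s.
R = (PIP − Pplat)/V̇ = (32.8 − 26.0) / 0.6833 = 6.8/0.6833 = 9.952 cmH2O·s/L.
C = Vt/(Pplat − PEEP) = 450.0 / (26.0 − 10) = 450.0/16.0 = 28.125 mL/cmH2O.
τ = R × C = 9.952 × 0.02813 L/cmH2O = 0.2799 s.
Fraction remaining = e^(−Te/τ) = e^(−0.31/0.2799) = 0.3304; trapped volume = 450.0 × 0.3304 = 148.68 mL.
Additional alveolar pressure from trapping ≈ V_trapped / C = 148.68 / 28.125 = 5.286 cmH2O.

5.3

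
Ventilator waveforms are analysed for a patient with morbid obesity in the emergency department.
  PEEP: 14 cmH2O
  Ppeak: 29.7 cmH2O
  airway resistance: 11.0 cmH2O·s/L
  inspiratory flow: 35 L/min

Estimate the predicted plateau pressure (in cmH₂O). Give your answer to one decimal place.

23.3

Flow: 35 L/min ÷ 60 = 0.5833 L/s.
Pplat = PIP − Raw × flow = 29.7 − 11.0 × 0.5833 = 29.7 − 6.416 = 23.284 cmH2O.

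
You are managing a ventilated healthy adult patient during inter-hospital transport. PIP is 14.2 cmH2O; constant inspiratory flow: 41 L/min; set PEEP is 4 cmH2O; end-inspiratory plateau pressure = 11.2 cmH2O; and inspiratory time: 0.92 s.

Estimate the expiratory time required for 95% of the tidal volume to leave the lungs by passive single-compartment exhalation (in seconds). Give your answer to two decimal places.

1.15

Flow: 41 L/min ÷ 60 = 0.6833 L/s.
Vt = flow × Ti = 0.6833 L/s × 0.92 s × 1000 mL/L = 628.64 mL.
R = (PIP − Pplat)/V̇ = (14.2 − 11.2) / 0.6833 = 3.0/0.6833 = 4.39 cmH2O·s/L.
C = Vt/(Pplat − PEEP) = 628.64 / (11.2 − 4) = 628.64/7.2 = 87.311 mL/cmH2O.
τ = R × C = 4.39 × 0.08731 L/cmH2O = 0.3833 s.
t = −τ·ln(1 − 0.95) = −0.3833·ln(0.05) = 1.148 s.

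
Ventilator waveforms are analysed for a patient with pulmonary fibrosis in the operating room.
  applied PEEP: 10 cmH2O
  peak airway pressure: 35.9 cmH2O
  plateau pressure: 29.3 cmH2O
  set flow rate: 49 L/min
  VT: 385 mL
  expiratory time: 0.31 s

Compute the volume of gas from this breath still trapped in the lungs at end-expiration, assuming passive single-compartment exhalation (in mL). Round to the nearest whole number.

Flow: 49 L/min ÷ 60 = 0.8167 L/s.
R = (PIP − Pplat)/V̇ = (35.9 − 29.3) / 0.8167 = 6.6/0.8167 = 8.081 cmH2O·s/L.
C = Vt/(Pplat − PEEP) = 385.0 / (29.3 − 10) = 385.0/19.3 = 19.948 mL/cmH2O.
τ = R × C = 8.081 × 0.01995 L/cmH2O = 0.1612 s.
Fraction remaining = e^(−Te/τ) = e^(−0.31/0.1612) = 0.1462.
Trapped volume = 385.0 × 0.1462 = 56.287 mL.

56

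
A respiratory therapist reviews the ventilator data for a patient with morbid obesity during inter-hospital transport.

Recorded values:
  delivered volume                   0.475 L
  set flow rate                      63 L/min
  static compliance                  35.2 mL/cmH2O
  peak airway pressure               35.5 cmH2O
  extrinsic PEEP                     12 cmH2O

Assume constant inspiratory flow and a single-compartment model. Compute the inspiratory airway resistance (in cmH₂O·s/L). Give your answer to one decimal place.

Flow: 63 L/min ÷ 60 = 1.05 L/s.
Equation of motion (constant flow): PIP = Vt/C + R·V̇ + PEEP.
R·V̇ = PIP − Vt/C − PEEP = 35.5 − 475/35.2 − 12 = 35.5 − 13.494 − 12 = 10.006 cmH2O.
R = 10.006 / 1.05 = 9.53 cmH2O·s/L.

9.5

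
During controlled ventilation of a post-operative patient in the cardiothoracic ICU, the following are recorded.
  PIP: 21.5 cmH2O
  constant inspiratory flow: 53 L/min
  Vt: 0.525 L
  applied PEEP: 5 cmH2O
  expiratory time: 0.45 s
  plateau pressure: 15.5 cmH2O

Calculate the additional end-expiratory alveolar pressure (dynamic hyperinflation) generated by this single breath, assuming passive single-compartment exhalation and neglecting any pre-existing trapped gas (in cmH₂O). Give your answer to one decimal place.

2.8

Flow: 53 L/min ÷ 60 = 0.8833 L/s.
R = (PIP − Pplat)/V̇ = (21.5 − 15.5) / 0.8833 = 6.0/0.8833 = 6.793 cmH2O·s/L.
C = Vt/(Pplat − PEEP) = 525.0 / (15.5 − 5) = 525.0/10.5 = 50.0 mL/cmH2O.
τ = R × C = 6.793 × 0.05 L/cmH2O = 0.3397 s.
Fraction remaining = e^(−Te/τ) = e^(−0.45/0.3397) = 0.2659; trapped volume = 525.0 × 0.2659 = 139.6 mL.
Additional alveolar pressure from trapping ≈ V_trapped / C = 139.6 / 50.0 = 2.792 cmH2O.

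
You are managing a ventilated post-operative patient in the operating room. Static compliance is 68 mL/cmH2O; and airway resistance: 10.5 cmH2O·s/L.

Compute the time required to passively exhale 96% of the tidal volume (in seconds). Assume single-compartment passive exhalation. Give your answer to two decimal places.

τ = R × C = 10.5 × 68 mL/cmH2O = 10.5 × 0.068 L/cmH2O = 0.714 s.
Exhaled fraction f = 1 − e^(−t/τ) → t = −τ·ln(1 − f) = −0.714·ln(0.04) = 2.298 s.

2.30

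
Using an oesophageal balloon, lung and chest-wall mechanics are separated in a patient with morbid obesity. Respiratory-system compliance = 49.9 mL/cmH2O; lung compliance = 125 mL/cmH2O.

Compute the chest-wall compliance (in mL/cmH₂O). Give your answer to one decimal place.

1/Ccw = 1/Crs − 1/CL.
1/Ccw = 1/49.9 − 1/125 = 0.01204.
Ccw = 83.056 mL/cmH2O.

83.1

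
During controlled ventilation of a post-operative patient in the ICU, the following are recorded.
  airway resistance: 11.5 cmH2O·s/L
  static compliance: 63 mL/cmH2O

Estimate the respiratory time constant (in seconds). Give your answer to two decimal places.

0.72

τ = R × C = 11.5 × 63 mL/cmH2O = 11.5 × 0.063 L/cmH2O = 0.7245 s.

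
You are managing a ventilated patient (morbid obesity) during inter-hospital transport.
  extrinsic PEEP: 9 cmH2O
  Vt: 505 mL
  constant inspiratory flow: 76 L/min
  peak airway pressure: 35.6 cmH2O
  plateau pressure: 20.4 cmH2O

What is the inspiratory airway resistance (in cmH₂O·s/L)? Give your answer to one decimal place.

Flow: 76 L/min ÷ 60 = 1.2667 L/s.
Raw = (PIP − Pplat) / flow = (35.6 − 20.4) / 1.2667 = 15.2 / 1.2667 = 12.0 cmH2O·s/L.

12.0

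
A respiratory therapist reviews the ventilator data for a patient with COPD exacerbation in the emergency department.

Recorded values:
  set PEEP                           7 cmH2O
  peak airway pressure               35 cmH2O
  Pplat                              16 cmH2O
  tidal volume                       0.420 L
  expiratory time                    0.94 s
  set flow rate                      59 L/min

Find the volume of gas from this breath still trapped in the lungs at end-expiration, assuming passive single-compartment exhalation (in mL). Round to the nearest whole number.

Flow: 59 L/min ÷ 60 = 0.9833 L/s.
R = (PIP − Pplat)/V̇ = (35 − 16) / 0.9833 = 19.0/0.9833 = 19.323 cmH2O·s/L.
C = Vt/(Pplat − PEEP) = 420.0 / (16 − 7) = 420.0/9.0 = 46.667 mL/cmH2O.
τ = R × C = 19.323 × 0.04667 L/cmH2O = 0.9018 s.
Fraction remaining = e^(−Te/τ) = e^(−0.94/0.9018) = 0.3526.
Trapped volume = 420.0 × 0.3526 = 148.09 mL.

148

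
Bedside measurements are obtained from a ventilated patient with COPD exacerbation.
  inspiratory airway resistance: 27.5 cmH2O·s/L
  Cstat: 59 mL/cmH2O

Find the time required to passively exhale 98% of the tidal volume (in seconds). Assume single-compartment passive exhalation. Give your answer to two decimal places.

τ = R × C = 27.5 × 59 mL/cmH2O = 27.5 × 0.059 L/cmH2O = 1.623 s.
Exhaled fraction f = 1 − e^(−t/τ) → t = −τ·ln(1 − f) = −1.623·ln(0.02) = 6.349 s.

6.35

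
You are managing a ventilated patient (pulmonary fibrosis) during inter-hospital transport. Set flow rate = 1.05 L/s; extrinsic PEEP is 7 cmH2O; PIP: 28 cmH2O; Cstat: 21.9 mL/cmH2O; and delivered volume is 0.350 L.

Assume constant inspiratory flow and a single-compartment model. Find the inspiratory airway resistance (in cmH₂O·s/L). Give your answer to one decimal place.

Equation of motion (constant flow): PIP = Vt/C + R·V̇ + PEEP.
R·V̇ = PIP − Vt/C − PEEP = 28 − 350/21.9 − 7 = 28 − 15.982 − 7 = 5.018 cmH2O.
R = 5.018 / 1.05 = 4.779 cmH2O·s/L.

4.8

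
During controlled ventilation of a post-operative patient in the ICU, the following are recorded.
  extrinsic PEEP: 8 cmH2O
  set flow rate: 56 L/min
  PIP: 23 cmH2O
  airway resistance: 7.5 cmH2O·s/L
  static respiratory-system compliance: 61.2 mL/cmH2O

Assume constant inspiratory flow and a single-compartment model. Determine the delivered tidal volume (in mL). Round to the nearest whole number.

Flow: 56 L/min ÷ 60 = 0.9333 L/s.
Equation of motion (constant flow): PIP = Vt/C + R·V̇ + PEEP.
Vt/C = PIP − R·V̇ − PEEP = 23 − 7.0 − 8 = 8.0 cmH2O.
Vt = C × 8.0 = 61.2 × 8.0 = 489.6 mL.

490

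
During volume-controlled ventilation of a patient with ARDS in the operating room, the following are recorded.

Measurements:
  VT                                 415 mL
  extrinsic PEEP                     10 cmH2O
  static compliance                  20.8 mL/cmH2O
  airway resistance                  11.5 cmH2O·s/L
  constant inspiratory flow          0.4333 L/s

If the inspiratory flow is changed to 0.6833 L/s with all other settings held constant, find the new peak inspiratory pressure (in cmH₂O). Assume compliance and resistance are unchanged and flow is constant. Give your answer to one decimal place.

37.8

PIP = Vt/C + R·V̇ + PEEP (constant-flow equation of motion).
Only the resistive term changes: ΔPIP = R × ΔV̇ = 11.5 × (0.6833 − 0.4333) = 11.5 × 0.25 = 2.875 cmH2O.
Original PIP = 415/20.8 + 11.5×0.4333 + 10 = 34.935 cmH2O; new PIP = 34.935 + (2.875) = 37.81 cmH2O.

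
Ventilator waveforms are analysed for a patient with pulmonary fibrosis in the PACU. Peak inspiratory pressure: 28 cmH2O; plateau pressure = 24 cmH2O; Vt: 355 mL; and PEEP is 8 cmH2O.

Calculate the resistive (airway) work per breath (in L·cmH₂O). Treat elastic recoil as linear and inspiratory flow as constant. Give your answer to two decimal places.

With constant inspiratory flow the resistive pressure is constant at PIP − Pplat = 28 − 24 = 4.0 cmH2O, so resistive work = 4.0 × 0.355 = 1.42 L·cmH2O.

1.42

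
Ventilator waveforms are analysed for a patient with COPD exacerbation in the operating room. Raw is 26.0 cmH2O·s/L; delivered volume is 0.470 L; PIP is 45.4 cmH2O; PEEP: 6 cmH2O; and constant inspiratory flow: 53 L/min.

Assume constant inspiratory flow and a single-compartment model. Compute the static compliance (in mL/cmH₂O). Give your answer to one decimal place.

28.6

Flow: 53 L/min ÷ 60 = 0.8833 L/s.
Equation of motion (constant flow): PIP = Vt/C + R·V̇ + PEEP.
Vt/C = PIP − R·V̇ − PEEP = 45.4 − 26.0×0.8833 − 6 = 45.4 − 22.966 − 6 = 16.434 cmH2O.
C = Vt / 16.434 = 470 / 16.434 = 28.599 mL/cmH2O.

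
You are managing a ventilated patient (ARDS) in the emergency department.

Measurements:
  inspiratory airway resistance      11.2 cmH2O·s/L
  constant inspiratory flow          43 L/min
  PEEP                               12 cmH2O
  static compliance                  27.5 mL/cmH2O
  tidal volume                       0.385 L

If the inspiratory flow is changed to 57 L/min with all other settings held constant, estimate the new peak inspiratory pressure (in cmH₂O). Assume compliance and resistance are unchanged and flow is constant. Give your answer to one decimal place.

Flow: 43 L/min ÷ 60 = 0.7167 L/s.
New flow: 57 L/min ÷ 60 = 0.95 L/s.
PIP = Vt/C + R·V̇ + PEEP (constant-flow equation of motion).
Only the resistive term changes: ΔPIP = R × ΔV̇ = 11.2 × (0.95 − 0.7167) = 11.2 × 0.2333 = 2.613 cmH2O.
Original PIP = 385/27.5 + 11.2×0.7167 + 12 = 34.027 cmH2O; new PIP = 34.027 + (2.613) = 36.64 cmH2O.

36.6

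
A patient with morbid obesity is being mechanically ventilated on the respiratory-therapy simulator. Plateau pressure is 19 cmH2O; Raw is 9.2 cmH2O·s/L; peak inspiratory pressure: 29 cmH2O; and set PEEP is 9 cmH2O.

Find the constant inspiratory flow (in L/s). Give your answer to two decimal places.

1.09

flow = (PIP − Pplat) / Raw = 10.0 / 9.2 = 1.087 L/s.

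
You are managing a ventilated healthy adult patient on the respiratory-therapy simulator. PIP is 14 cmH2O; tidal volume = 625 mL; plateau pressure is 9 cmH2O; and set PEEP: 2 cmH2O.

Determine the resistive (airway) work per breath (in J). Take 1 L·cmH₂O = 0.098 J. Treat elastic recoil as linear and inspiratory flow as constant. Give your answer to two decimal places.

0.31

With constant inspiratory flow the resistive pressure is constant at PIP − Pplat = 14 − 9 = 5.0 cmH2O, so resistive work = 5.0 × 0.625 = 3.125 L·cmH2O.
× 0.098 J/(L·cmH2O) → 0.3063 J.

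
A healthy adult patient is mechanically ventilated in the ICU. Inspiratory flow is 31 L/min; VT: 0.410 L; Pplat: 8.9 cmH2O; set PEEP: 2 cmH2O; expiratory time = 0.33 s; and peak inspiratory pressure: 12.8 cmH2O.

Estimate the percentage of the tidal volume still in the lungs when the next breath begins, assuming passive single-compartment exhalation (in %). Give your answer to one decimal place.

Flow: 31 L/min ÷ 60 = 0.5167 L/s.
R = (PIP − Pplat)/V̇ = (12.8 − 8.9) / 0.5167 = 3.9/0.5167 = 7.548 cmH2O·s/L.
C = Vt/(Pplat − PEEP) = 410.0 / (8.9 − 2) = 410.0/6.9 = 59.42 mL/cmH2O.
τ = R × C = 7.548 × 0.05942 L/cmH2O = 0.4485 s.
Fraction remaining at end-expiration = e^(−Te/τ) = e^(−0.33/0.4485) = 0.4791 → 47.91%.

47.9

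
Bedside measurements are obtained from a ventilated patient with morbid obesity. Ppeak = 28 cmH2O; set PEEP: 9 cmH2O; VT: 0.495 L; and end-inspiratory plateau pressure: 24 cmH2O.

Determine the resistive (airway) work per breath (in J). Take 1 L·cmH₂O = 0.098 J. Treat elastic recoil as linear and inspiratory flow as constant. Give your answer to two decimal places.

With constant inspiratory flow the resistive pressure is constant at PIP − Pplat = 28 − 24 = 4.0 cmH2O, so resistive work = 4.0 × 0.495 = 1.98 L·cmH2O.
× 0.098 J/(L·cmH2O) → 0.194 J.

0.19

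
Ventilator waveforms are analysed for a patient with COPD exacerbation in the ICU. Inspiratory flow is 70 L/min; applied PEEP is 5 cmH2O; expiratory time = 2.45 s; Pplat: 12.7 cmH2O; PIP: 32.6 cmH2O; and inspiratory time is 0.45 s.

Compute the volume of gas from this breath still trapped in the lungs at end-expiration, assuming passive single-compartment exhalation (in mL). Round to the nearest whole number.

Flow: 70 L/min ÷ 60 = 1.1667 L/s.
Vt = flow × Ti = 1.1667 L/s × 0.45 s × 1000 mL/L = 525.02 mL.
R = (PIP − Pplat)/V̇ = (32.6 − 12.7) / 1.1667 = 19.9/1.1667 = 17.057 cmH2O·s/L.
C = Vt/(Pplat − PEEP) = 525.02 / (12.7 − 5) = 525.02/7.7 = 68.184 mL/cmH2O.
τ = R × C = 17.057 × 0.06818 L/cmH2O = 1.163 s.
Fraction remaining = e^(−Te/τ) = e^(−2.45/1.163) = 0.1216.
Trapped volume = 525.02 × 0.1216 = 63.842 mL.

64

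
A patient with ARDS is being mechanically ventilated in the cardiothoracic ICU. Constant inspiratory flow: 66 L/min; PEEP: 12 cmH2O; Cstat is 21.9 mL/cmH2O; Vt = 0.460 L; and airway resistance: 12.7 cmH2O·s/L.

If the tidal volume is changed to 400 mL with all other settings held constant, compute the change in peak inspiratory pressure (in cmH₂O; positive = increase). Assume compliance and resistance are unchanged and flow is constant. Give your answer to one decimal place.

PIP = Vt/C + R·V̇ + PEEP (constant-flow equation of motion).
Only the elastic term changes: ΔPIP = ΔVt / C = (400 − 460) / 21.9 = -2.74 cmH2O.

-2.7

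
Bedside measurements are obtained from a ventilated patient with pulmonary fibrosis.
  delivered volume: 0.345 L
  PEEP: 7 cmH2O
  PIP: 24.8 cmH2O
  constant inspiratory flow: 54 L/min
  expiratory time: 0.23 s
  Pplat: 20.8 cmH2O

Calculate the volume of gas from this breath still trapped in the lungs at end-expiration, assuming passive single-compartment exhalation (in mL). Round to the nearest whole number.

Flow: 54 L/min ÷ 60 = 0.9 L/s.
R = (PIP − Pplat)/V̇ = (24.8 − 20.8) / 0.9 = 4.0/0.9 = 4.444 cmH2O·s/L.
C = Vt/(Pplat − PEEP) = 345.0 / (20.8 − 7) = 345.0/13.8 = 25.0 mL/cmH2O.
τ = R × C = 4.444 × 0.025 L/cmH2O = 0.1111 s.
Fraction remaining = e^(−Te/τ) = e^(−0.23/0.1111) = 0.1262.
Trapped volume = 345.0 × 0.1262 = 43.539 mL.

44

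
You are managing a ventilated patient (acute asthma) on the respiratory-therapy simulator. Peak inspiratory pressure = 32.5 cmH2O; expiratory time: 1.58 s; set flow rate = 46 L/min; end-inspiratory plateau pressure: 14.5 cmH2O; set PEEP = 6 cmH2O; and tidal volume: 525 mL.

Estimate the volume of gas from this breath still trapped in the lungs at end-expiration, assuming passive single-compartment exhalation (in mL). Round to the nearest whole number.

177

Flow: 46 L/min ÷ 60 = 0.7667 L/s.
R = (PIP − Pplat)/V̇ = (32.5 − 14.5) / 0.7667 = 18.0/0.7667 = 23.477 cmH2O·s/L.
C = Vt/(Pplat − PEEP) = 525.0 / (14.5 − 6) = 525.0/8.5 = 61.765 mL/cmH2O.
τ = R × C = 23.477 × 0.06177 L/cmH2O = 1.45 s.
Fraction remaining = e^(−Te/τ) = e^(−1.58/1.45) = 0.3363.
Trapped volume = 525.0 × 0.3363 = 176.56 mL.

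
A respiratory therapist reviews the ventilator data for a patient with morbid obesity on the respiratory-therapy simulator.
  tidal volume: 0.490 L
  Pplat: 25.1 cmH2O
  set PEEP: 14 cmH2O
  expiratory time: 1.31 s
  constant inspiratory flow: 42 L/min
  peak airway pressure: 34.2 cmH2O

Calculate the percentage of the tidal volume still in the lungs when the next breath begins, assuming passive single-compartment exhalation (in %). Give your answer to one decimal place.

Flow: 42 L/min ÷ 60 = 0.7 L/s.
R = (PIP − Pplat)/V̇ = (34.2 − 25.1) / 0.7 = 9.1/0.7 = 13.0 cmH2O·s/L.
C = Vt/(Pplat − PEEP) = 490.0 / (25.1 − 14) = 490.0/11.1 = 44.144 mL/cmH2O.
τ = R × C = 13.0 × 0.04414 L/cmH2O = 0.5738 s.
Fraction remaining at end-expiration = e^(−Te/τ) = e^(−1.31/0.5738) = 0.102 → 10.2%.

10.2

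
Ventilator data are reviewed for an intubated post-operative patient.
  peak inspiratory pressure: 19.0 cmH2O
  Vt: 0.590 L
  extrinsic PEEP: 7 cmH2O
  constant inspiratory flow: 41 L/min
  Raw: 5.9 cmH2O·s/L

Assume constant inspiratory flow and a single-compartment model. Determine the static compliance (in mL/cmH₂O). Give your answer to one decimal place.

74.0

Flow: 41 L/min ÷ 60 = 0.6833 L/s.
Equation of motion (constant flow): PIP = Vt/C + R·V̇ + PEEP.
Vt/C = PIP − R·V̇ − PEEP = 19.0 − 5.9×0.6833 − 7 = 19.0 − 4.031 − 7 = 7.969 cmH2O.
C = Vt / 7.969 = 590 / 7.969 = 74.037 mL/cmH2O.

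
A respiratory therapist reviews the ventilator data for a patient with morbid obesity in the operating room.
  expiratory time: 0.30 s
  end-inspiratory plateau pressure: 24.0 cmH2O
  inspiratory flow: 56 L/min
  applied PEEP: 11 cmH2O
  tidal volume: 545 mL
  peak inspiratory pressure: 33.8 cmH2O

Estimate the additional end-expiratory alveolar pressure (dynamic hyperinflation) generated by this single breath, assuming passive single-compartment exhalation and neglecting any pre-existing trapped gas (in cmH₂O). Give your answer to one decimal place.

Flow: 56 L/min ÷ 60 = 0.9333 L/s.
R = (PIP − Pplat)/V̇ = (33.8 − 24.0) / 0.9333 = 9.8/0.9333 = 10.5 cmH2O·s/L.
C = Vt/(Pplat − PEEP) = 545.0 / (24.0 − 11) = 545.0/13.0 = 41.923 mL/cmH2O.
τ = R × C = 10.5 × 0.04192 L/cmH2O = 0.4402 s.
Fraction remaining = e^(−Te/τ) = e^(−0.30/0.4402) = 0.5059; trapped volume = 545.0 × 0.5059 = 275.72 mL.
Additional alveolar pressure from trapping ≈ V_trapped / C = 275.72 / 41.923 = 6.577 cmH2O.

6.6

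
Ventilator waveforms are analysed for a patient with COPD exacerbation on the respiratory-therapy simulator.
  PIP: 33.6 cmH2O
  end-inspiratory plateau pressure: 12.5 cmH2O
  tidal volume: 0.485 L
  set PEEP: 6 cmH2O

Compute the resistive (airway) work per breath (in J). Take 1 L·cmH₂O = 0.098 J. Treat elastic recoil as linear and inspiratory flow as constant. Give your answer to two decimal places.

1.00

With constant inspiratory flow the resistive pressure is constant at PIP − Pplat = 33.6 − 12.5 = 21.1 cmH2O, so resistive work = 21.1 × 0.485 = 10.234 L·cmH2O.
× 0.098 J/(L·cmH2O) → 1.003 J.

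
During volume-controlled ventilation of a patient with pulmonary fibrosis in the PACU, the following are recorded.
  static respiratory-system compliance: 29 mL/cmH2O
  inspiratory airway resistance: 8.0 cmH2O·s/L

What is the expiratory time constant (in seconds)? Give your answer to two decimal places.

τ = R × C = 8.0 × 29 mL/cmH2O = 8.0 × 0.029 L/cmH2O = 0.232 s.

0.23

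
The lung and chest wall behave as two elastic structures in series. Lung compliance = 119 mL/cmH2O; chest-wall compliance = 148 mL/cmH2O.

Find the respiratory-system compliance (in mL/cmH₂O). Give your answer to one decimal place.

Lung and chest wall are elastances in series: 1/Crs = 1/CL + 1/Ccw.
1/Crs = 1/119 + 1/148 = 0.01516.
Crs = 65.963 mL/cmH2O.

66.0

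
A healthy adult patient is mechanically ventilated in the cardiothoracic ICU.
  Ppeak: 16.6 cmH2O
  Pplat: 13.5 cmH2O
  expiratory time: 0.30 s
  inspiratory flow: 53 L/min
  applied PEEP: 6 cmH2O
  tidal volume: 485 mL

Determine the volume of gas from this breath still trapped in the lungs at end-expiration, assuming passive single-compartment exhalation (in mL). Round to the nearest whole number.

Flow: 53 L/min ÷ 60 = 0.8833 L/s.
R = (PIP − Pplat)/V̇ = (16.6 − 13.5) / 0.8833 = 3.1/0.8833 = 3.51 cmH2O·s/L.
C = Vt/(Pplat − PEEP) = 485.0 / (13.5 − 6) = 485.0/7.5 = 64.667 mL/cmH2O.
τ = R × C = 3.51 × 0.06467 L/cmH2O = 0.227 s.
Fraction remaining = e^(−Te/τ) = e^(−0.30/0.227) = 0.2667.
Trapped volume = 485.0 × 0.2667 = 129.35 mL.

129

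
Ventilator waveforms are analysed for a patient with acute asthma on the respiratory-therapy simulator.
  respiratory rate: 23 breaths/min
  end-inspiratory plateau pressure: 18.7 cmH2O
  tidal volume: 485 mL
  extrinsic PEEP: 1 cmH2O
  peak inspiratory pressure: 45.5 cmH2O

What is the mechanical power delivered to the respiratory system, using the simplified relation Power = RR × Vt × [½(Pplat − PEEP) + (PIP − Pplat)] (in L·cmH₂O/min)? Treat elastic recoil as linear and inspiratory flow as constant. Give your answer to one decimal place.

397.7

Per-breath work = Vt × [½(Pplat−PEEP) + (PIP−Pplat)] = 0.485 × [0.5×17.7 + 26.8] = 0.485 × 35.65 = 17.29 L·cmH2O.
Power = 23 × 17.29 = 397.67 L·cmH2O/min.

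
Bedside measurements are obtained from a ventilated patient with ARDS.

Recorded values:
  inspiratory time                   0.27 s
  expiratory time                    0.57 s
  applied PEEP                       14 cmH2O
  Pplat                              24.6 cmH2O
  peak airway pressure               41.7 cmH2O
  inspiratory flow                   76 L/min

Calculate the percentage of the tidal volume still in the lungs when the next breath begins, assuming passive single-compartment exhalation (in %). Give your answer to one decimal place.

27.0

Flow: 76 L/min ÷ 60 = 1.2667 L/s.
Vt = flow × Ti = 1.2667 L/s × 0.27 s × 1000 mL/L = 342.01 mL.
R = (PIP − Pplat)/V̇ = (41.7 − 24.6) / 1.2667 = 17.1/1.2667 = 13.5 cmH2O·s/L.
C = Vt/(Pplat − PEEP) = 342.01 / (24.6 − 14) = 342.01/10.6 = 32.265 mL/cmH2O.
τ = R × C = 13.5 × 0.03227 L/cmH2O = 0.4356 s.
Fraction remaining at end-expiration = e^(−Te/τ) = e^(−0.57/0.4356) = 0.2702 → 27.02%.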